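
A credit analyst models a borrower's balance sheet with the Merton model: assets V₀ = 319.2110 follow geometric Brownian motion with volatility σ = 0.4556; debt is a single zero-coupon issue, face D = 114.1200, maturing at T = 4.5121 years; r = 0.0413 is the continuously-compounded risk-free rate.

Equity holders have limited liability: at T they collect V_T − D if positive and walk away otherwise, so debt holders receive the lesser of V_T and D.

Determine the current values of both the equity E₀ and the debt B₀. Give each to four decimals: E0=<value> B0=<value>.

d₁ = [ln(V₀/D) + (r + σ²/2)T] / (σ√T)
   = [ln(319.2110/114.1200) + (0.0413 + 0.5·0.4556²)·4.5121] / (0.4556·√4.5121)
   = [1.028602 + 0.654641] / 0.967772 = 1.739297
d₂ = d₁ − σ√T = 1.739297 − 0.967772 = 0.771525
N(d₁) = 0.959009,  N(d₂) = 0.779802,  e^(−rT) = 0.829983
E₀ = V₀·N(d₁) − D·e^(−rT)·N(d₂)
   = 319.2110·0.959009 − 114.1200·0.829983·0.779802 = 232.265084
B₀ = V₀ − E₀ = 319.2110 − 232.265084 = 86.945916

E0=232.2651 B0=86.9459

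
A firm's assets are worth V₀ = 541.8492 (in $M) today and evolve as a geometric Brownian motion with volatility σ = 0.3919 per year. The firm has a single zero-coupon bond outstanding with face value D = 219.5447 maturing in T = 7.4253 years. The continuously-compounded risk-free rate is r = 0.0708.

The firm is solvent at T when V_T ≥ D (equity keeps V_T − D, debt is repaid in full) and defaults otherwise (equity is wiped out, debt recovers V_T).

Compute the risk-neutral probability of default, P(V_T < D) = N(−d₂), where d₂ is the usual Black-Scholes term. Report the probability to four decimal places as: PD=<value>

PD=0.2106

d₁ = [ln(V₀/D) + (r + σ²/2)T] / (σ√T)
   = [ln(541.8492/219.5447) + (0.0708 + 0.5·0.3919²)·7.4253] / (0.3919·√7.4253)
   = [0.903432 + 1.095921] / 1.067904 = 1.872221
d₂ = d₁ − σ√T = 1.872221 − 1.067904 = 0.804317
risk-neutral PD = N(−d₂) = N(-0.804317) = 0.210607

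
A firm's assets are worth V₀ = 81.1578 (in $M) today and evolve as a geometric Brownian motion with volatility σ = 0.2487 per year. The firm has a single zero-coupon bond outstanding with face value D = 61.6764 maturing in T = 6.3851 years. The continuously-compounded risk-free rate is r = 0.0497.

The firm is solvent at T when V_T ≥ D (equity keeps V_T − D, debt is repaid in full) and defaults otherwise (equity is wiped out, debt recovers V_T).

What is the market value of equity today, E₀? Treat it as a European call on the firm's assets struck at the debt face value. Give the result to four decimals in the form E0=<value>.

E0=39.6730

d₁ = [ln(V₀/D) + (r + σ²/2)T] / (σ√T)
   = [ln(81.1578/61.6764) + (0.0497 + 0.5·0.2487²)·6.3851] / (0.2487·√6.3851)
   = [0.274494 + 0.514804] / 0.628434 = 1.255976
d₂ = d₁ − σ√T = 1.255976 − 0.628434 = 0.627542
N(d₁) = 0.895438,  N(d₂) = 0.734848,  e^(−rT) = 0.728084
E₀ = V₀·N(d₁) − D·e^(−rT)·N(d₂)
   = 81.1578·0.895438 − 61.6764·0.728084·0.734848 = 39.672980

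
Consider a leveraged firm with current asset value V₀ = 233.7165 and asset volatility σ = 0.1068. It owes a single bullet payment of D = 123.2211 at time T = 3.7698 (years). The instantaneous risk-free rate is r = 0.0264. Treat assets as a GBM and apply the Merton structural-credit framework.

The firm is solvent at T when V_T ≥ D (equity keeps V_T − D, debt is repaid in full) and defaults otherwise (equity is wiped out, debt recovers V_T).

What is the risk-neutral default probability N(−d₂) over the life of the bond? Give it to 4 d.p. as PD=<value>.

d₁ = [ln(V₀/D) + (r + σ²/2)T] / (σ√T)
   = [ln(233.7165/123.2211) + (0.0264 + 0.5·0.1068²)·3.7698] / (0.1068·√3.7698)
   = [0.640129 + 0.121022] / 0.207363 = 3.670628
d₂ = d₁ − σ√T = 3.670628 − 0.207363 = 3.463265
risk-neutral PD = N(−d₂) = N(-3.463265) = 0.000267

PD=0.0003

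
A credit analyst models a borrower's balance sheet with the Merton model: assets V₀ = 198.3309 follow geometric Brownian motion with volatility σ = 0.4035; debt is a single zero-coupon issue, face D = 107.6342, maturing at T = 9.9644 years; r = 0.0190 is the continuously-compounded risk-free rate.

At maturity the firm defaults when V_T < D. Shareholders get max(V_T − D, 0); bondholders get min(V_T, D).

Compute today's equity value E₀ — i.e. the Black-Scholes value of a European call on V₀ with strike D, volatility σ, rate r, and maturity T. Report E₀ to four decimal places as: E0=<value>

d₁ = [ln(V₀/D) + (r + σ²/2)T] / (σ√T)
   = [ln(198.3309/107.6342) + (0.0190 + 0.5·0.4035²)·9.9644] / (0.4035·√9.9644)
   = [0.611198 + 1.000487] / 1.273706 = 1.265351
d₂ = d₁ − σ√T = 1.265351 − 1.273706 = -0.008355
N(d₁) = 0.897127,  N(d₂) = 0.496667,  e^(−rT) = 0.827519
E₀ = V₀·N(d₁) − D·e^(−rT)·N(d₂)
   = 198.3309·0.897127 − 107.6342·0.827519·0.496667 = 133.690267

E0=133.6903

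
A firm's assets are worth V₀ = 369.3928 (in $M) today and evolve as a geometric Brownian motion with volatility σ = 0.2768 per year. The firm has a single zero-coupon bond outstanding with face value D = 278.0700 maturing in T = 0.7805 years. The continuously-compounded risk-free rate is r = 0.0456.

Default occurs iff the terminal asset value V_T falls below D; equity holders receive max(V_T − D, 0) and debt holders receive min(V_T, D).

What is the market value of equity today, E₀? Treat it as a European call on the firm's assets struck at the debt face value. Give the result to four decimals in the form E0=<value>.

E0=104.4822

d₁ = [ln(V₀/D) + (r + σ²/2)T] / (σ√T)
   = [ln(369.3928/278.0700) + (0.0456 + 0.5·0.2768²)·0.7805] / (0.2768·√0.7805)
   = [0.283988 + 0.065491] / 0.244541 = 1.429119
d₂ = d₁ − σ√T = 1.429119 − 0.244541 = 1.184577
N(d₁) = 0.923515,  N(d₂) = 0.881908,  e^(−rT) = 0.965035
E₀ = V₀·N(d₁) − D·e^(−rT)·N(d₂)
   = 369.3928·0.923515 − 278.0700·0.965035·0.881908 = 104.482216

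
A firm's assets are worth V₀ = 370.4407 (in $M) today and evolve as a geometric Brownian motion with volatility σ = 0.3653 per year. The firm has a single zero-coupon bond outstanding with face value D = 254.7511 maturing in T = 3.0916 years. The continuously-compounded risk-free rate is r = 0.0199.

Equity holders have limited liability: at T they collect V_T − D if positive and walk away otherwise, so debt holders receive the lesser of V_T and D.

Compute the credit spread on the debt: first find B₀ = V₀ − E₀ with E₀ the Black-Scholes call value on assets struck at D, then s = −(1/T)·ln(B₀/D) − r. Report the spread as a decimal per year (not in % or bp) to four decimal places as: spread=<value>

d₁ = [ln(V₀/D) + (r + σ²/2)T] / (σ√T)
   = [ln(370.4407/254.7511) + (0.0199 + 0.5·0.3653²)·3.0916] / (0.3653·√3.0916)
   = [0.374406 + 0.267801] / 0.642305 = 0.999848
d₂ = d₁ − σ√T = 0.999848 − 0.642305 = 0.357543
N(d₁) = 0.841308,  N(d₂) = 0.639657,  e^(−rT) = 0.940331
E₀ = V₀·N(d₁) − D·e^(−rT)·N(d₂)
   = 370.4407·0.841308 − 254.7511·0.940331·0.639657 = 158.424496
B₀ = V₀ − E₀ = 370.4407 − 158.424496 = 212.016204
spread = −(1/T)·ln(B₀/D) − r = −(1/3.0916)·ln(212.016204/254.7511) − 0.0199 = 0.03949458

spread=0.0395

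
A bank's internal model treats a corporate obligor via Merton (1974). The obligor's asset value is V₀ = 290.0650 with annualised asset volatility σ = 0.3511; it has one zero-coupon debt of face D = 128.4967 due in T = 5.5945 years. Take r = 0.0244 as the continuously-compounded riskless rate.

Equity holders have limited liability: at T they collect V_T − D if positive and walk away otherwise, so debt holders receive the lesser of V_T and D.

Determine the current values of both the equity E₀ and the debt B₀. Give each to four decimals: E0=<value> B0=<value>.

d₁ = [ln(V₀/D) + (r + σ²/2)T] / (σ√T)
   = [ln(290.0650/128.4967) + (0.0244 + 0.5·0.3511²)·5.5945] / (0.3511·√5.5945)
   = [0.814202 + 0.481326] / 0.830446 = 1.560039
d₂ = d₁ − σ√T = 1.560039 − 0.830446 = 0.729592
N(d₁) = 0.940625,  N(d₂) = 0.767180,  e^(−rT) = 0.872401
E₀ = V₀·N(d₁) − D·e^(−rT)·N(d₂)
   = 290.0650·0.940625 − 128.4967·0.872401·0.767180 = 186.840841
B₀ = V₀ − E₀ = 290.0650 − 186.840841 = 103.224159

E0=186.8408 B0=103.2242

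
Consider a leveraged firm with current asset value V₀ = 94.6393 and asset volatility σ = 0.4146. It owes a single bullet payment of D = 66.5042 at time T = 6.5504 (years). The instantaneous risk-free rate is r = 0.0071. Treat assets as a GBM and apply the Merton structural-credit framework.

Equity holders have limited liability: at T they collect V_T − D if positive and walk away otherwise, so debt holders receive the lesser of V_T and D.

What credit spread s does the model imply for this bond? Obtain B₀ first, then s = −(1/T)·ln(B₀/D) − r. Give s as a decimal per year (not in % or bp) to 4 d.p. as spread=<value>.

d₁ = [ln(V₀/D) + (r + σ²/2)T] / (σ√T)
   = [ln(94.6393/66.5042) + (0.0071 + 0.5·0.4146²)·6.5504] / (0.4146·√6.5504)
   = [0.352808 + 0.609492] / 1.061117 = 0.906875
d₂ = d₁ − σ√T = 0.906875 − 1.061117 = -0.154242
N(d₁) = 0.817763,  N(d₂) = 0.438709,  e^(−rT) = 0.954557
E₀ = V₀·N(d₁) − D·e^(−rT)·N(d₂)
   = 94.6393·0.817763 − 66.5042·0.954557·0.438709 = 49.542388
B₀ = V₀ − E₀ = 94.6393 − 49.542388 = 45.096912
spread = −(1/T)·ln(B₀/D) − r = −(1/6.5504)·ln(45.096912/66.5042) − 0.0071 = 0.05220192

spread=0.0522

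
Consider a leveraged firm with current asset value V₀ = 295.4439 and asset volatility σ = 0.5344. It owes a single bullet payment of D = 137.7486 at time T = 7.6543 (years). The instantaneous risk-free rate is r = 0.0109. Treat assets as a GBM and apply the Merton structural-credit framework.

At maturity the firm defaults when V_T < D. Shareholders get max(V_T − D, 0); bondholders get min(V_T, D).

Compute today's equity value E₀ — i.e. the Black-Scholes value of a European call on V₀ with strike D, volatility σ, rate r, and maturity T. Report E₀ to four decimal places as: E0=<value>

E0=212.4647

d₁ = [ln(V₀/D) + (r + σ²/2)T] / (σ√T)
   = [ln(295.4439/137.7486) + (0.0109 + 0.5·0.5344²)·7.6543] / (0.5344·√7.6543)
   = [0.763049 + 1.176402] / 1.478493 = 1.311776
d₂ = d₁ − σ√T = 1.311776 − 1.478493 = -0.166717
N(d₁) = 0.905202,  N(d₂) = 0.433796,  e^(−rT) = 0.919954
E₀ = V₀·N(d₁) − D·e^(−rT)·N(d₂)
   = 295.4439·0.905202 − 137.7486·0.919954·0.433796 = 212.464744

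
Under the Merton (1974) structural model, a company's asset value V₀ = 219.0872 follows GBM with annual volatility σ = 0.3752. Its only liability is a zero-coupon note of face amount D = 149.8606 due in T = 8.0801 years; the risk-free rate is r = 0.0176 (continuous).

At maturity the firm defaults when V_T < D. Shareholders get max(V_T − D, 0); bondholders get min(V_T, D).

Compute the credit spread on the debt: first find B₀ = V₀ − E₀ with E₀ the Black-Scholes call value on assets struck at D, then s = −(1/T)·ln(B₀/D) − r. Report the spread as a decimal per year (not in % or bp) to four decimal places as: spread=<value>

spread=0.0371

d₁ = [ln(V₀/D) + (r + σ²/2)T] / (σ√T)
   = [ln(219.0872/149.8606) + (0.0176 + 0.5·0.3752²)·8.0801] / (0.3752·√8.0801)
   = [0.379764 + 0.710948] / 1.066525 = 1.022678
d₂ = d₁ − σ√T = 1.022678 − 1.066525 = -0.043847
N(d₁) = 0.846770,  N(d₂) = 0.482513,  e^(−rT) = 0.867439
E₀ = V₀·N(d₁) − D·e^(−rT)·N(d₂)
   = 219.0872·0.846770 − 149.8606·0.867439·0.482513 = 122.792188
B₀ = V₀ − E₀ = 219.0872 − 122.792188 = 96.295012
spread = −(1/T)·ln(B₀/D) − r = −(1/8.0801)·ln(96.295012/149.8606) − 0.0176 = 0.03713806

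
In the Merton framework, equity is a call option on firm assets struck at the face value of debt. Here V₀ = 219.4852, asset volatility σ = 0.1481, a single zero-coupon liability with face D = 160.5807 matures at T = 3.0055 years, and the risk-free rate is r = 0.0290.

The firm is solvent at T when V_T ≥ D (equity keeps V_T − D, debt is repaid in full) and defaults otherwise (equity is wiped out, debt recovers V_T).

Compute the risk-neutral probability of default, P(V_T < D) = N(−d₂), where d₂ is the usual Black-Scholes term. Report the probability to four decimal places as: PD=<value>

PD=0.0766

d₁ = [ln(V₀/D) + (r + σ²/2)T] / (σ√T)
   = [ln(219.4852/160.5807) + (0.0290 + 0.5·0.1481²)·3.0055] / (0.1481·√3.0055)
   = [0.312488 + 0.120120] / 0.256752 = 1.684929
d₂ = d₁ − σ√T = 1.684929 − 0.256752 = 1.428177
risk-neutral PD = N(−d₂) = N(-1.428177) = 0.076620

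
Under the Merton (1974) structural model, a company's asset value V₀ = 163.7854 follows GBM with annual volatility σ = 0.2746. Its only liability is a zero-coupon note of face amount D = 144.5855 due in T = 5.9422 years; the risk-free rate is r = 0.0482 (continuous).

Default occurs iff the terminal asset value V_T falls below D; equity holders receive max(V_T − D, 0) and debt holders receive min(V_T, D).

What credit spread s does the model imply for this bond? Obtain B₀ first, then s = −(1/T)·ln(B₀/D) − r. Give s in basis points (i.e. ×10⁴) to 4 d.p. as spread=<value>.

spread=237.2028

d₁ = [ln(V₀/D) + (r + σ²/2)T] / (σ√T)
   = [ln(163.7854/144.5855) + (0.0482 + 0.5·0.2746²)·5.9422] / (0.2746·√5.9422)
   = [0.124686 + 0.510450] / 0.669382 = 0.948840
d₂ = d₁ − σ√T = 0.948840 − 0.669382 = 0.279457
N(d₁) = 0.828649,  N(d₂) = 0.610053,  e^(−rT) = 0.750952
E₀ = V₀·N(d₁) − D·e^(−rT)·N(d₂)
   = 163.7854·0.828649 − 144.5855·0.750952·0.610053 = 69.483031
B₀ = V₀ − E₀ = 163.7854 − 69.483031 = 94.302369
spread = −(1/T)·ln(B₀/D) − r = −(1/5.9422)·ln(94.302369/144.5855) − 0.0482 = 0.02372028
in basis points: 0.02372028 × 10⁴ = 237.2028 bp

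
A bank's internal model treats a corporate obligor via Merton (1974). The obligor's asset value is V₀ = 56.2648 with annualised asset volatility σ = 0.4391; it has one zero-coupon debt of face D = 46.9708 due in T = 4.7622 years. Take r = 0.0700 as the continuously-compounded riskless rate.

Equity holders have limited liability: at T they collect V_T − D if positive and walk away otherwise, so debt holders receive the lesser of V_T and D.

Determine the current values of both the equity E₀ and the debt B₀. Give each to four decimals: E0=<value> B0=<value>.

d₁ = [ln(V₀/D) + (r + σ²/2)T] / (σ√T)
   = [ln(56.2648/46.9708) + (0.0700 + 0.5·0.4391²)·4.7622] / (0.4391·√4.7622)
   = [0.180543 + 0.792451] / 0.958224 = 1.015413
d₂ = d₁ − σ√T = 1.015413 − 0.958224 = 0.057189
N(d₁) = 0.845046,  N(d₂) = 0.522803,  e^(−rT) = 0.716517
E₀ = V₀·N(d₁) − D·e^(−rT)·N(d₂)
   = 56.2648·0.845046 − 46.9708·0.716517·0.522803 = 29.951213
B₀ = V₀ − E₀ = 56.2648 − 29.951213 = 26.313587

E0=29.9512 B0=26.3136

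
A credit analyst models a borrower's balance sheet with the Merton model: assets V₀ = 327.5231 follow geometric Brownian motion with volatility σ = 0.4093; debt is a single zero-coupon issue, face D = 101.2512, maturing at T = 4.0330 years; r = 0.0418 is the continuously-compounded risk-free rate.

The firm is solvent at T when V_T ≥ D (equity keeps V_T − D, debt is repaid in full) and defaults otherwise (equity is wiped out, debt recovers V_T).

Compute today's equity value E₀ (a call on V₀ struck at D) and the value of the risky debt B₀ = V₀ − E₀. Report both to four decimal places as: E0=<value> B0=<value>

E0=244.7553 B0=82.7678

d₁ = [ln(V₀/D) + (r + σ²/2)T] / (σ√T)
   = [ln(327.5231/101.2512) + (0.0418 + 0.5·0.4093²)·4.0330] / (0.4093·√4.0330)
   = [1.173954 + 0.506397] / 0.821970 = 2.044297
d₂ = d₁ − σ√T = 2.044297 − 0.821970 = 1.222327
N(d₁) = 0.979538,  N(d₂) = 0.889208,  e^(−rT) = 0.844864
E₀ = V₀·N(d₁) − D·e^(−rT)·N(d₂)
   = 327.5231·0.979538 − 101.2512·0.844864·0.889208 = 244.755308
B₀ = V₀ − E₀ = 327.5231 − 244.755308 = 82.767792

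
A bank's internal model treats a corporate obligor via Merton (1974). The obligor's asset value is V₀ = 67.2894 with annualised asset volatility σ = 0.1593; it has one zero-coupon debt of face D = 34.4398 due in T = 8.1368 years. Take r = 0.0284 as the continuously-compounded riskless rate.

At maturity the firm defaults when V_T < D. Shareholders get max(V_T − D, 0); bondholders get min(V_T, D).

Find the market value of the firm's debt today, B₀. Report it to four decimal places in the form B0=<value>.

B0=27.1640

d₁ = [ln(V₀/D) + (r + σ²/2)T] / (σ√T)
   = [ln(67.2894/34.4398) + (0.0284 + 0.5·0.1593²)·8.1368] / (0.1593·√8.1368)
   = [0.669790 + 0.334327] / 0.454404 = 2.209742
d₂ = d₁ − σ√T = 2.209742 − 0.454404 = 1.755338
N(d₁) = 0.986438,  N(d₂) = 0.960399,  e^(−rT) = 0.793672
E₀ = V₀·N(d₁) − D·e^(−rT)·N(d₂)
   = 67.2894·0.986438 − 34.4398·0.793672·0.960399 = 40.125395
B₀ = V₀ − E₀ = 67.2894 − 40.125395 = 27.164005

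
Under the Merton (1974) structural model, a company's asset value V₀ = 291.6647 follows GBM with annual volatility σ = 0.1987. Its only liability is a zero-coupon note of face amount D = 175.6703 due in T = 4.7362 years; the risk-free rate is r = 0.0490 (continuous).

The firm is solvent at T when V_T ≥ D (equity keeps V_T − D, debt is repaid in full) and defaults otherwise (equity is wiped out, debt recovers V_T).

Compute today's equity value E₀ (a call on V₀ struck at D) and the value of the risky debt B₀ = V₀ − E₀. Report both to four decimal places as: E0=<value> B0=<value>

d₁ = [ln(V₀/D) + (r + σ²/2)T] / (σ√T)
   = [ln(291.6647/175.6703) + (0.0490 + 0.5·0.1987²)·4.7362] / (0.1987·√4.7362)
   = [0.506996 + 0.325570] / 0.432427 = 1.925333
d₂ = d₁ − σ√T = 1.925333 − 0.432427 = 1.492906
N(d₁) = 0.972906,  N(d₂) = 0.932269,  e^(−rT) = 0.792888
E₀ = V₀·N(d₁) − D·e^(−rT)·N(d₂)
   = 291.6647·0.972906 − 175.6703·0.792888·0.932269 = 153.909597
B₀ = V₀ − E₀ = 291.6647 − 153.909597 = 137.755103

E0=153.9096 B0=137.7551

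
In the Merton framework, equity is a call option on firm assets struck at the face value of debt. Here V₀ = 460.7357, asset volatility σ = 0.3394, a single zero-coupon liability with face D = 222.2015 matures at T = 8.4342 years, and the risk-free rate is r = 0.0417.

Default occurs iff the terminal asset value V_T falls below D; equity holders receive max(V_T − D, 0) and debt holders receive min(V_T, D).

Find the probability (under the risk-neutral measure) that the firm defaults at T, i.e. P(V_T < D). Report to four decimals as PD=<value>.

PD=0.2730

d₁ = [ln(V₀/D) + (r + σ²/2)T] / (σ√T)
   = [ln(460.7357/222.2015) + (0.0417 + 0.5·0.3394²)·8.4342] / (0.3394·√8.4342)
   = [0.729240 + 0.837484] / 0.985675 = 1.589493
d₂ = d₁ − σ√T = 1.589493 − 0.985675 = 0.603818
risk-neutral PD = N(−d₂) = N(-0.603818) = 0.272982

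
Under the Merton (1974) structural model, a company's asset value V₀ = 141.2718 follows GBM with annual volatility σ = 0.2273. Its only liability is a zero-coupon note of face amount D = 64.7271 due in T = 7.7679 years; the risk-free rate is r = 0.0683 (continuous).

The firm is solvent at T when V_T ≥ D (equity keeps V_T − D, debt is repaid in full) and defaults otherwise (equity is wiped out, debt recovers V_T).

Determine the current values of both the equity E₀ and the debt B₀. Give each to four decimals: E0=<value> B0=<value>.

E0=103.5080 B0=37.7638

d₁ = [ln(V₀/D) + (r + σ²/2)T] / (σ√T)
   = [ln(141.2718/64.7271) + (0.0683 + 0.5·0.2273²)·7.7679] / (0.2273·√7.7679)
   = [0.780506 + 0.731213] / 0.633507 = 2.386271
d₂ = d₁ − σ√T = 2.386271 − 0.633507 = 1.752764
N(d₁) = 0.991490,  N(d₂) = 0.960179,  e^(−rT) = 0.588283
E₀ = V₀·N(d₁) − D·e^(−rT)·N(d₂)
   = 141.2718·0.991490 − 64.7271·0.588283·0.960179 = 103.508033
B₀ = V₀ − E₀ = 141.2718 − 103.508033 = 37.763767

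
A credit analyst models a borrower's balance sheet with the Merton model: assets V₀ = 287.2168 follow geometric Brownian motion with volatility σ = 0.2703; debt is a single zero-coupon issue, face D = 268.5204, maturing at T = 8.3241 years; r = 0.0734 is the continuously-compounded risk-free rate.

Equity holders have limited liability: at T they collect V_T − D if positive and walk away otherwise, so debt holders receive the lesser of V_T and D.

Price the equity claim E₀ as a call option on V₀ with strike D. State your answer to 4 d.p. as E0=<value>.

E0=157.6325

d₁ = [ln(V₀/D) + (r + σ²/2)T] / (σ√T)
   = [ln(287.2168/268.5204) + (0.0734 + 0.5·0.2703²)·8.3241] / (0.2703·√8.3241)
   = [0.067310 + 0.915077] / 0.779856 = 1.259703
d₂ = d₁ − σ√T = 1.259703 − 0.779856 = 0.479846
N(d₁) = 0.896112,  N(d₂) = 0.684332,  e^(−rT) = 0.542814
E₀ = V₀·N(d₁) − D·e^(−rT)·N(d₂)
   = 287.2168·0.896112 − 268.5204·0.542814·0.684332 = 157.632495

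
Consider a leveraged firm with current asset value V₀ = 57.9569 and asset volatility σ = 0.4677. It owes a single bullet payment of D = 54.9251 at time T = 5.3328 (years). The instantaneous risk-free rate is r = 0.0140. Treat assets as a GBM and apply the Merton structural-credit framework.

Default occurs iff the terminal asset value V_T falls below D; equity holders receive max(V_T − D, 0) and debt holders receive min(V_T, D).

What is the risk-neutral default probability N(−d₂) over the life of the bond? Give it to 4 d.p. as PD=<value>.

PD=0.6632

d₁ = [ln(V₀/D) + (r + σ²/2)T] / (σ√T)
   = [ln(57.9569/54.9251) + (0.0140 + 0.5·0.4677²)·5.3328] / (0.4677·√5.3328)
   = [0.053729 + 0.657916] / 1.080053 = 0.658899
d₂ = d₁ − σ√T = 0.658899 − 1.080053 = -0.421154
risk-neutral PD = N(−d₂) = N(0.421154) = 0.663179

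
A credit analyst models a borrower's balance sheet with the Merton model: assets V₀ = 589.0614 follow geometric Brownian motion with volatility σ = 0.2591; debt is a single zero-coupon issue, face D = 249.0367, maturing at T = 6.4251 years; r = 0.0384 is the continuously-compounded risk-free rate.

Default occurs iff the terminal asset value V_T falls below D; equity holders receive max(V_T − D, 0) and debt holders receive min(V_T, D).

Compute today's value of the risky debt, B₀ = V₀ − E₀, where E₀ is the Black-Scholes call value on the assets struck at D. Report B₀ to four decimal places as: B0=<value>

d₁ = [ln(V₀/D) + (r + σ²/2)T] / (σ√T)
   = [ln(589.0614/249.0367) + (0.0384 + 0.5·0.2591²)·6.4251] / (0.2591·√6.4251)
   = [0.860930 + 0.462391] / 0.656761 = 2.014921
d₂ = d₁ − σ√T = 2.014921 − 0.656761 = 1.358160
N(d₁) = 0.978044,  N(d₂) = 0.912794,  e^(−rT) = 0.781356
E₀ = V₀·N(d₁) − D·e^(−rT)·N(d₂)
   = 589.0614·0.978044 − 249.0367·0.781356·0.912794 = 398.510459
B₀ = V₀ − E₀ = 589.0614 − 398.510459 = 190.550941

B0=190.5509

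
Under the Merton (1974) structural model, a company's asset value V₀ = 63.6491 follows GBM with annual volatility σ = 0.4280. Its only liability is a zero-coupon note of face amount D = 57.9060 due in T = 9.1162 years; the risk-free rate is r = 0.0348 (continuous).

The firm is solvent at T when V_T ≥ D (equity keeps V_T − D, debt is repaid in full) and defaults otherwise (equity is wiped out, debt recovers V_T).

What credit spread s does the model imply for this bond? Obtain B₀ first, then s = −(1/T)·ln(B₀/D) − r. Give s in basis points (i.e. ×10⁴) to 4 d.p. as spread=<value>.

d₁ = [ln(V₀/D) + (r + σ²/2)T] / (σ√T)
   = [ln(63.6491/57.9060) + (0.0348 + 0.5·0.4280²)·9.1162] / (0.4280·√9.1162)
   = [0.094564 + 1.152215] / 1.292262 = 0.964803
d₂ = d₁ − σ√T = 0.964803 − 1.292262 = -0.327459
N(d₁) = 0.832678,  N(d₂) = 0.371660,  e^(−rT) = 0.728153
E₀ = V₀·N(d₁) − D·e^(−rT)·N(d₂)
   = 63.6491·0.832678 − 57.9060·0.728153·0.371660 = 37.328375
B₀ = V₀ − E₀ = 63.6491 − 37.328375 = 26.320725
spread = −(1/T)·ln(B₀/D) − r = −(1/9.1162)·ln(26.320725/57.9060) − 0.0348 = 0.05169046
in basis points: 0.05169046 × 10⁴ = 516.9046 bp

spread=516.9046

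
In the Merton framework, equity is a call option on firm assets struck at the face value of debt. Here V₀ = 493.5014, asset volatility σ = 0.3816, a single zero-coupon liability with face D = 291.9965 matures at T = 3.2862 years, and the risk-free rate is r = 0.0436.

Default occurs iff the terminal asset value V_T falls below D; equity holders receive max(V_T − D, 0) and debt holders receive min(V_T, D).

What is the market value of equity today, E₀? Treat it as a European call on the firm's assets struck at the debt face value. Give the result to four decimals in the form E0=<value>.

E0=261.4136

d₁ = [ln(V₀/D) + (r + σ²/2)T] / (σ√T)
   = [ln(493.5014/291.9965) + (0.0436 + 0.5·0.3816²)·3.2862] / (0.3816·√3.2862)
   = [0.524784 + 0.382544] / 0.691760 = 1.311623
d₂ = d₁ − σ√T = 1.311623 − 0.691760 = 0.619863
N(d₁) = 0.905176,  N(d₂) = 0.732326,  e^(−rT) = 0.866513
E₀ = V₀·N(d₁) − D·e^(−rT)·N(d₂)
   = 493.5014·0.905176 − 291.9965·0.866513·0.732326 = 261.413576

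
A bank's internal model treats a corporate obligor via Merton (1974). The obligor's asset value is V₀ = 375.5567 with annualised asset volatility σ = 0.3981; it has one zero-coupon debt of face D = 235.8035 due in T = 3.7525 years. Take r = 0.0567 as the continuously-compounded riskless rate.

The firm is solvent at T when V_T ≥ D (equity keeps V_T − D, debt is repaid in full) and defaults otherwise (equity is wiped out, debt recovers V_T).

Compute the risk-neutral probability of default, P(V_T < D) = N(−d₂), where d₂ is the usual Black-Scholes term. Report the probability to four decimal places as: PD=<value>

d₁ = [ln(V₀/D) + (r + σ²/2)T] / (σ√T)
   = [ln(375.5567/235.8035) + (0.0567 + 0.5·0.3981²)·3.7525] / (0.3981·√3.7525)
   = [0.465411 + 0.510122] / 0.771174 = 1.264996
d₂ = d₁ − σ√T = 1.264996 − 0.771174 = 0.493822
risk-neutral PD = N(−d₂) = N(-0.493822) = 0.310716

PD=0.3107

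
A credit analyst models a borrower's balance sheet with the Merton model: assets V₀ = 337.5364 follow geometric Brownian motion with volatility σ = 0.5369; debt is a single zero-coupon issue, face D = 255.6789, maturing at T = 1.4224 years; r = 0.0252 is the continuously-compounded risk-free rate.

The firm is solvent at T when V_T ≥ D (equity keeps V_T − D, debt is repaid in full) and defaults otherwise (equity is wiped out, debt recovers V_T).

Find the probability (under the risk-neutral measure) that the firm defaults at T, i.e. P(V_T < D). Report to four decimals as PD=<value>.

d₁ = [ln(V₀/D) + (r + σ²/2)T] / (σ√T)
   = [ln(337.5364/255.6789) + (0.0252 + 0.5·0.5369²)·1.4224] / (0.5369·√1.4224)
   = [0.277751 + 0.240856] / 0.640331 = 0.809905
d₂ = d₁ − σ√T = 0.809905 − 0.640331 = 0.169575
risk-neutral PD = N(−d₂) = N(-0.169575) = 0.432672

PD=0.4327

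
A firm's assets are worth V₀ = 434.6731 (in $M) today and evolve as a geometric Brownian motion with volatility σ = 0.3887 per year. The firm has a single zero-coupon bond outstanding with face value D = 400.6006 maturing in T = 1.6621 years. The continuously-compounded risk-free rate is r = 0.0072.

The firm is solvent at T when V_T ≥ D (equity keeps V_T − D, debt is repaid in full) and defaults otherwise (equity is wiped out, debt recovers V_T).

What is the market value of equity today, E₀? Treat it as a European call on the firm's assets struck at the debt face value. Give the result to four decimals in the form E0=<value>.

d₁ = [ln(V₀/D) + (r + σ²/2)T] / (σ√T)
   = [ln(434.6731/400.6006) + (0.0072 + 0.5·0.3887²)·1.6621] / (0.3887·√1.6621)
   = [0.081629 + 0.137529] / 0.501122 = 0.437335
d₂ = d₁ − σ√T = 0.437335 − 0.501122 = -0.063787
N(d₁) = 0.669066,  N(d₂) = 0.474570,  e^(−rT) = 0.988104
E₀ = V₀·N(d₁) − D·e^(−rT)·N(d₂)
   = 434.6731·0.669066 − 400.6006·0.988104·0.474570 = 102.973391

E0=102.9734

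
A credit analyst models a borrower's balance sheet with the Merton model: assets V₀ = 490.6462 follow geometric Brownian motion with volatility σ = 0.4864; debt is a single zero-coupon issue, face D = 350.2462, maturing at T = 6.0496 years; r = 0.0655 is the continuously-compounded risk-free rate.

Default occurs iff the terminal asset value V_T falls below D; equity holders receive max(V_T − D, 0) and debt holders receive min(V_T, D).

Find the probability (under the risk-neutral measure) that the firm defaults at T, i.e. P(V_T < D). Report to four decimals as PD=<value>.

d₁ = [ln(V₀/D) + (r + σ²/2)T] / (σ√T)
   = [ln(490.6462/350.2462) + (0.0655 + 0.5·0.4864²)·6.0496] / (0.4864·√6.0496)
   = [0.337087 + 1.111871] / 1.196346 = 1.211153
d₂ = d₁ − σ√T = 1.211153 − 1.196346 = 0.014806
risk-neutral PD = N(−d₂) = N(-0.014806) = 0.494093

PD=0.4941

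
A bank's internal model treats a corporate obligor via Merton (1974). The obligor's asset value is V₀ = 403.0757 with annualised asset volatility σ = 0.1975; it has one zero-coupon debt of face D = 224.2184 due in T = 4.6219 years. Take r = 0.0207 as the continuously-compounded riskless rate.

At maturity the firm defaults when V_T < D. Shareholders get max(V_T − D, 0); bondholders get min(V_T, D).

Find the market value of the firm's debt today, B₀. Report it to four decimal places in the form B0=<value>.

d₁ = [ln(V₀/D) + (r + σ²/2)T] / (σ√T)
   = [ln(403.0757/224.2184) + (0.0207 + 0.5·0.1975²)·4.6219] / (0.1975·√4.6219)
   = [0.586504 + 0.185815] / 0.424597 = 1.818943
d₂ = d₁ − σ√T = 1.818943 − 0.424597 = 1.394346
N(d₁) = 0.965540,  N(d₂) = 0.918393,  e^(−rT) = 0.908761
E₀ = V₀·N(d₁) − D·e^(−rT)·N(d₂)
   = 403.0757·0.965540 − 224.2184·0.908761·0.918393 = 202.053028
B₀ = V₀ − E₀ = 403.0757 − 202.053028 = 201.022672

B0=201.0227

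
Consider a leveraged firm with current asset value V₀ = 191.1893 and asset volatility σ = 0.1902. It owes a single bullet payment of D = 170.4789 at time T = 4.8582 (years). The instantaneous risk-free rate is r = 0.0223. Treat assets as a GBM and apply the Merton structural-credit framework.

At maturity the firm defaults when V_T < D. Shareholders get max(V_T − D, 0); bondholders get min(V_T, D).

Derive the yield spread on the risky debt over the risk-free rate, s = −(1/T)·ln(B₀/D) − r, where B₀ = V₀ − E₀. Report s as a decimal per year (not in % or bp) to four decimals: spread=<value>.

spread=0.0188

d₁ = [ln(V₀/D) + (r + σ²/2)T] / (σ√T)
   = [ln(191.1893/170.4789) + (0.0223 + 0.5·0.1902²)·4.8582] / (0.1902·√4.8582)
   = [0.114653 + 0.196213] / 0.419226 = 0.741523
d₂ = d₁ − σ√T = 0.741523 − 0.419226 = 0.322297
N(d₁) = 0.770812,  N(d₂) = 0.626386,  e^(−rT) = 0.897324
E₀ = V₀·N(d₁) − D·e^(−rT)·N(d₂)
   = 191.1893·0.770812 − 170.4789·0.897324·0.626386 = 51.549628
B₀ = V₀ − E₀ = 191.1893 − 51.549628 = 139.639672
spread = −(1/T)·ln(B₀/D) − r = −(1/4.8582)·ln(139.639672/170.4789) − 0.0223 = 0.01877410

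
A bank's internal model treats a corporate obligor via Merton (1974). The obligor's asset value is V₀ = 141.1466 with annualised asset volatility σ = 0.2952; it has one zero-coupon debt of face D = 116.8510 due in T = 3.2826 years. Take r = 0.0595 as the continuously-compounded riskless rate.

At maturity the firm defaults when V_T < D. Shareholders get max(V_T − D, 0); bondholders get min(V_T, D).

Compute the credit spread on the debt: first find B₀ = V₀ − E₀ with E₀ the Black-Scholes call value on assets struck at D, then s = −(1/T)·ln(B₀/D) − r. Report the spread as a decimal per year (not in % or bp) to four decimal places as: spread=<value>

d₁ = [ln(V₀/D) + (r + σ²/2)T] / (σ√T)
   = [ln(141.1466/116.8510) + (0.0595 + 0.5·0.2952²)·3.2826] / (0.2952·√3.2826)
   = [0.188899 + 0.338343] / 0.534842 = 0.985791
d₂ = d₁ − σ√T = 0.985791 − 0.534842 = 0.450949
N(d₁) = 0.837882,  N(d₂) = 0.673987,  e^(−rT) = 0.822576
E₀ = V₀·N(d₁) − D·e^(−rT)·N(d₂)
   = 141.1466·0.837882 − 116.8510·0.822576·0.673987 = 53.481404
B₀ = V₀ − E₀ = 141.1466 − 53.481404 = 87.665196
spread = −(1/T)·ln(B₀/D) − r = −(1/3.2826)·ln(87.665196/116.8510) − 0.0595 = 0.02804483

spread=0.0280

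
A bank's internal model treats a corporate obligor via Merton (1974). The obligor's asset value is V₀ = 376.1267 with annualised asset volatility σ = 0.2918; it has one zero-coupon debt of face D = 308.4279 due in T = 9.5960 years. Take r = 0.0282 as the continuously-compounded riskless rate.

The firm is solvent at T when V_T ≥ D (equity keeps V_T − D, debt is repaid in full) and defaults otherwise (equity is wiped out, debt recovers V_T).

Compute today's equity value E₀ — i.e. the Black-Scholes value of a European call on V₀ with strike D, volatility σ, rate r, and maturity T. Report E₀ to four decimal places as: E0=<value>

d₁ = [ln(V₀/D) + (r + σ²/2)T] / (σ√T)
   = [ln(376.1267/308.4279) + (0.0282 + 0.5·0.2918²)·9.5960] / (0.2918·√9.5960)
   = [0.198438 + 0.679144] / 0.903921 = 0.970861
d₂ = d₁ − σ√T = 0.970861 − 0.903921 = 0.066940
N(d₁) = 0.834191,  N(d₂) = 0.526685,  e^(−rT) = 0.762916
E₀ = V₀·N(d₁) − D·e^(−rT)·N(d₂)
   = 376.1267·0.834191 − 308.4279·0.762916·0.526685 = 189.830115

E0=189.8301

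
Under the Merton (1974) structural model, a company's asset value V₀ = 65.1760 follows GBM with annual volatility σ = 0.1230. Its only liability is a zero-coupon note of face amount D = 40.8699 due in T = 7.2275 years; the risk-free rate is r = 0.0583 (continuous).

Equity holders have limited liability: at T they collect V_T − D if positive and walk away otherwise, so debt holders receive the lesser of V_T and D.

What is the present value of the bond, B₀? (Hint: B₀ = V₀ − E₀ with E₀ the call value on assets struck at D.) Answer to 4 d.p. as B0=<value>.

d₁ = [ln(V₀/D) + (r + σ²/2)T] / (σ√T)
   = [ln(65.1760/40.8699) + (0.0583 + 0.5·0.1230²)·7.2275] / (0.1230·√7.2275)
   = [0.466697 + 0.476036] / 0.330673 = 2.850950
d₂ = d₁ − σ√T = 2.850950 − 0.330673 = 2.520277
N(d₁) = 0.997821,  N(d₂) = 0.994137,  e^(−rT) = 0.656152
E₀ = V₀·N(d₁) − D·e^(−rT)·N(d₂)
   = 65.1760·0.997821 − 40.8699·0.656152·0.994137 = 38.374329
B₀ = V₀ − E₀ = 65.1760 − 38.374329 = 26.801671

B0=26.8017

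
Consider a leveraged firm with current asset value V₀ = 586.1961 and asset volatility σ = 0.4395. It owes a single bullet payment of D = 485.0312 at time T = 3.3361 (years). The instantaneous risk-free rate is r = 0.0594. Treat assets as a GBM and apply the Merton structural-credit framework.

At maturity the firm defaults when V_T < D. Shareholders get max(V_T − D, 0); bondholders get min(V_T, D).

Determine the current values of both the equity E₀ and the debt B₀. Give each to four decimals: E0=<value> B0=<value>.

d₁ = [ln(V₀/D) + (r + σ²/2)T] / (σ√T)
   = [ln(586.1961/485.0312) + (0.0594 + 0.5·0.4395²)·3.3361] / (0.4395·√3.3361)
   = [0.189441 + 0.520365] / 0.802746 = 0.884222
d₂ = d₁ − σ√T = 0.884222 − 0.802746 = 0.081476
N(d₁) = 0.811712,  N(d₂) = 0.532468,  e^(−rT) = 0.820235
E₀ = V₀·N(d₁) − D·e^(−rT)·N(d₂)
   = 586.1961·0.811712 − 485.0312·0.820235·0.532468 = 263.985405
B₀ = V₀ − E₀ = 586.1961 − 263.985405 = 322.210695

E0=263.9854 B0=322.2107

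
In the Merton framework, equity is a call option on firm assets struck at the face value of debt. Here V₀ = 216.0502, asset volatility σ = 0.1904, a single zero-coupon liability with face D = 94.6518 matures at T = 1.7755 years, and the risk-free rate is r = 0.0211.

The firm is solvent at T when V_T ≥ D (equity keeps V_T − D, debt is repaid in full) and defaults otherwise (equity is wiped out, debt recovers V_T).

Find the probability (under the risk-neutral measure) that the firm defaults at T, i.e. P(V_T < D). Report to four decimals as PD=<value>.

PD=0.0005

d₁ = [ln(V₀/D) + (r + σ²/2)T] / (σ√T)
   = [ln(216.0502/94.6518) + (0.0211 + 0.5·0.1904²)·1.7755] / (0.1904·√1.7755)
   = [0.825306 + 0.069646] / 0.253704 = 3.527543
d₂ = d₁ − σ√T = 3.527543 − 0.253704 = 3.273839
risk-neutral PD = N(−d₂) = N(-3.273839) = 0.000530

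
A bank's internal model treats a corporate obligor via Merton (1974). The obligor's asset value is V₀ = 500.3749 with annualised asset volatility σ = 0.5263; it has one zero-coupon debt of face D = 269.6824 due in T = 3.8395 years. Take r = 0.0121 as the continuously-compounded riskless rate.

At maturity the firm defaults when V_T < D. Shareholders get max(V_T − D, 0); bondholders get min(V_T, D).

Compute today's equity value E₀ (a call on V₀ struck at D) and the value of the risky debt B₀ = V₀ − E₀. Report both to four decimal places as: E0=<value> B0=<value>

E0=296.9115 B0=203.4634

d₁ = [ln(V₀/D) + (r + σ²/2)T] / (σ√T)
   = [ln(500.3749/269.6824) + (0.0121 + 0.5·0.5263²)·3.8395] / (0.5263·√3.8395)
   = [0.618113 + 0.578213] / 1.031266 = 1.160055
d₂ = d₁ − σ√T = 1.160055 − 1.031266 = 0.128789
N(d₁) = 0.876987,  N(d₂) = 0.551238,  e^(−rT) = 0.954605
E₀ = V₀·N(d₁) − D·e^(−rT)·N(d₂)
   = 500.3749·0.876987 − 269.6824·0.954605·0.551238 = 296.911500
B₀ = V₀ − E₀ = 500.3749 − 296.911500 = 203.463400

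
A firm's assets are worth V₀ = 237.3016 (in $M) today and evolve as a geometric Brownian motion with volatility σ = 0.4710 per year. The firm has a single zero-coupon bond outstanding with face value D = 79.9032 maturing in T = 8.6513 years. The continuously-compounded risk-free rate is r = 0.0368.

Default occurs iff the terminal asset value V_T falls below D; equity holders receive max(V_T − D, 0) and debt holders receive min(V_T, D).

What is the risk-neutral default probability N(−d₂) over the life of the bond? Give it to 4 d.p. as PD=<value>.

d₁ = [ln(V₀/D) + (r + σ²/2)T] / (σ√T)
   = [ln(237.3016/79.9032) + (0.0368 + 0.5·0.4710²)·8.6513] / (0.4710·√8.6513)
   = [1.088516 + 1.277974] / 1.385357 = 1.708217
d₂ = d₁ − σ√T = 1.708217 − 1.385357 = 0.322861
risk-neutral PD = N(−d₂) = N(-0.322861) = 0.373400

PD=0.3734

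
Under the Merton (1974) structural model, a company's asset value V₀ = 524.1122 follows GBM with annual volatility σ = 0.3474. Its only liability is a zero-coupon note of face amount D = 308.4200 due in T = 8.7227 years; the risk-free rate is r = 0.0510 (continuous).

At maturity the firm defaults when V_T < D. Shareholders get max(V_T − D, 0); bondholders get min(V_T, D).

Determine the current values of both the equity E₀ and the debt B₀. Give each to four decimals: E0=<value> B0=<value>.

d₁ = [ln(V₀/D) + (r + σ²/2)T] / (σ√T)
   = [ln(524.1122/308.4200) + (0.0510 + 0.5·0.3474²)·8.7227] / (0.3474·√8.7227)
   = [0.530243 + 0.971215] / 1.026019 = 1.463383
d₂ = d₁ − σ√T = 1.463383 − 1.026019 = 0.437364
N(d₁) = 0.928319,  N(d₂) = 0.669076,  e^(−rT) = 0.640915
E₀ = V₀·N(d₁) − D·e^(−rT)·N(d₂)
   = 524.1122·0.928319 − 308.4200·0.640915·0.669076 = 354.286051
B₀ = V₀ − E₀ = 524.1122 − 354.286051 = 169.826149

E0=354.2861 B0=169.8261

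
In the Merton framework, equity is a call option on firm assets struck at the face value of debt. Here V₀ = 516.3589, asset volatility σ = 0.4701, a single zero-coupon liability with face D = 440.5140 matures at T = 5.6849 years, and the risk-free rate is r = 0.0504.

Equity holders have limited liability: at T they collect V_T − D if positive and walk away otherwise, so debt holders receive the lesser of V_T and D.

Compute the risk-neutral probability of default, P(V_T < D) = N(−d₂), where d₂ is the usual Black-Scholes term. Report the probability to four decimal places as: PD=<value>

d₁ = [ln(V₀/D) + (r + σ²/2)T] / (σ√T)
   = [ln(516.3589/440.5140) + (0.0504 + 0.5·0.4701²)·5.6849] / (0.4701·√5.6849)
   = [0.158860 + 0.914683] / 1.120861 = 0.957785
d₂ = d₁ − σ√T = 0.957785 − 1.120861 = -0.163076
risk-neutral PD = N(−d₂) = N(0.163076) = 0.564771

PD=0.5648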